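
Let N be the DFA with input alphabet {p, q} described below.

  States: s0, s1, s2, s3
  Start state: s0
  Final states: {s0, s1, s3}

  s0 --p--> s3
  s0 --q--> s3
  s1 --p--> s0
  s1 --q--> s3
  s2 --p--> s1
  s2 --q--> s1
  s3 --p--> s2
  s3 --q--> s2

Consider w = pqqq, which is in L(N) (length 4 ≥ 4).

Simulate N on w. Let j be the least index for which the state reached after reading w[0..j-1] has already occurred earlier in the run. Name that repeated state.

Run of N on w = p q q q:
  step 0: s0  (start)
  step 1: s3  (read p: s0→s3)
  step 2: s2  (read q: s3→s2)
  step 3: s1  (read q: s2→s1)
  step 4: s3  (read q: s1→s3)   ← first repeat (s3 seen earlier)

The earliest repeat is at step j = 4: N is in s3, which it already visited at step i = 1.

s3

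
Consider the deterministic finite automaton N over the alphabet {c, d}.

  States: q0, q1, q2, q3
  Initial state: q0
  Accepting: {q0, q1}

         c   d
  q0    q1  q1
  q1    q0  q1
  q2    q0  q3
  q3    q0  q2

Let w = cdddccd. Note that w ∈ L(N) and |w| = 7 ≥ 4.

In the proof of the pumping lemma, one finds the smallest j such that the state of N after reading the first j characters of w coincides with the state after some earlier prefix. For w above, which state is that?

q1

Run of N on w = c d d d c c d:
  step 0: q0  (start)
  step 1: q1  (read c: q0→q1)
  step 2: q1  (read d: q1→q1)   ← first repeat (q1 seen earlier)
  step 3: q1  (read d: q1→q1)
  step 4: q1  (read d: q1→q1)
  step 5: q0  (read c: q1→q0)
  step 6: q1  (read c: q0→q1)
  step 7: q1  (read d: q1→q1)

The earliest repeat is at step j = 2: N is in q1, which it already visited at step i = 1.
With |Q| = 4, pigeonhole forces a state repeat no later than step 4; the substring read between the first and second visits to that state can be pumped.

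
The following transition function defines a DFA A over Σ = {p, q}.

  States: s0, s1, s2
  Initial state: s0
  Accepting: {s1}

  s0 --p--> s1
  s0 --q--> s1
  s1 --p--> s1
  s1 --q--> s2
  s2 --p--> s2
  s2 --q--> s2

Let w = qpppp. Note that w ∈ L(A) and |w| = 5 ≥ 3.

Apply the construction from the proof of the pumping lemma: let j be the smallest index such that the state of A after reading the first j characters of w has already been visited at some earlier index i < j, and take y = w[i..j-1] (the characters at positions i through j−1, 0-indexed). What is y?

p

State sequence: s0 -q-> s1 -p-> s1 -p-> s1 -p-> s1 -p-> s1
First repeat at step 2: s1 was already visited.

So i = 1, j = 2, giving x = w[0:1] = q, y = w[1:2] = p, z = w[2:5] = ppp.
Check: |xy| = 2 ≤ 3 and |y| = 1 ≥ 1. Reading y takes A from s1 back to s1, so every xyⁱz is accepted.
The DFA has 3 states, so the proof of the pumping lemma guarantees a repeated state among the first 3+1 visited; the segment between the two visits is the pumpable y.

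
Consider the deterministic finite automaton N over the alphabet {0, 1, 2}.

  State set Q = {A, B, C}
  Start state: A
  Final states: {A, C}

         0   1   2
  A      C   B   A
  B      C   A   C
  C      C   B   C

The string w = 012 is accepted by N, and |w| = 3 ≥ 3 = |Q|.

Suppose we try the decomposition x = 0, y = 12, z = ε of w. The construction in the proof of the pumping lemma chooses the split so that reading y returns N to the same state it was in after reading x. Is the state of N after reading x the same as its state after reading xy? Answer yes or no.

yes

Run of N on the first 3 characters of w = 0 1 2:
  step 0: A  (start)
  step 1: C  (read 0: A→C)
  step 2: B  (read 1: C→B)
  step 3: C  (read 2: B→C)

After x (step 1): C. After xy (step 3): C.
They match, so y = 12 drives N around a cycle from C back to itself; pumping y any number of times keeps N in C before reading z, and xyⁱz ∈ L(N) for every i ≥ 0.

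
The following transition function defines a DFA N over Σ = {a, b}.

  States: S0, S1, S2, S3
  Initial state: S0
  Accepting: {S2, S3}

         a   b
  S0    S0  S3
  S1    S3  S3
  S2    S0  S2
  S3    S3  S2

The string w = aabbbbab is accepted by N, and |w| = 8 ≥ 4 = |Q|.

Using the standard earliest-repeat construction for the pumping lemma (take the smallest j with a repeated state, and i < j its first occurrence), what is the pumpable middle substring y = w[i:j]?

a

Run of N on w = a a b b b b a b:
  step 0: S0  (start)
  step 1: S0  (read a: S0→S0)   ← first repeat (S0 seen earlier)
  step 2: S0  (read a: S0→S0)
  step 3: S3  (read b: S0→S3)
  step 4: S2  (read b: S3→S2)
  step 5: S2  (read b: S2→S2)
  step 6: S2  (read b: S2→S2)
  step 7: S0  (read a: S2→S0)
  step 8: S3  (read b: S0→S3)

So i = 0, j = 1, giving x = w[0:0] = ε, y = w[0:1] = a, z = w[1:8] = abbbbab.
Check: |xy| = 1 ≤ 4 and |y| = 1 ≥ 1. Reading y takes N from S0 back to S0, so every xyⁱz is accepted.
Since N has 4 states, any run of length ≥ 4 visits 4+1 states, so by pigeonhole some state repeats within the first 4 steps — that repeat gives the pumpable loop.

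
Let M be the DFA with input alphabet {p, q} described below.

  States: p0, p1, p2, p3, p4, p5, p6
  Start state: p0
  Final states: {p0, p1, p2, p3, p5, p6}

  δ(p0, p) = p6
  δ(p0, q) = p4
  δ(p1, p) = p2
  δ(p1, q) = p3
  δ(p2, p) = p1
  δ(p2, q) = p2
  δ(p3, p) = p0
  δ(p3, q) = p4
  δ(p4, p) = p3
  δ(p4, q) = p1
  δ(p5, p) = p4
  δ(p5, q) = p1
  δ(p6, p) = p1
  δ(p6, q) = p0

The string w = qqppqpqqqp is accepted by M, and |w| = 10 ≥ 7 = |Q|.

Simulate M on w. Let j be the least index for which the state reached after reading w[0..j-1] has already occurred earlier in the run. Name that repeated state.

Run of M on w = q q p p q p q q q p:
  step 0: p0  (start)
  step 1: p4  (read q: p0→p4)
  step 2: p1  (read q: p4→p1)
  step 3: p2  (read p: p1→p2)
  step 4: p1  (read p: p2→p1)   ← first repeat (p1 seen earlier)
  step 5: p3  (read q: p1→p3)
  step 6: p0  (read p: p3→p0)
  step 7: p4  (read q: p0→p4)
  step 8: p1  (read q: p4→p1)
  step 9: p3  (read q: p1→p3)
  step 10: p0  (read p: p3→p0)

The earliest repeat is at step j = 4: M is in p1, which it already visited at step i = 2.
With |Q| = 7, pigeonhole forces a state repeat no later than step 7; the substring read between the first and second visits to that state can be pumped.

p1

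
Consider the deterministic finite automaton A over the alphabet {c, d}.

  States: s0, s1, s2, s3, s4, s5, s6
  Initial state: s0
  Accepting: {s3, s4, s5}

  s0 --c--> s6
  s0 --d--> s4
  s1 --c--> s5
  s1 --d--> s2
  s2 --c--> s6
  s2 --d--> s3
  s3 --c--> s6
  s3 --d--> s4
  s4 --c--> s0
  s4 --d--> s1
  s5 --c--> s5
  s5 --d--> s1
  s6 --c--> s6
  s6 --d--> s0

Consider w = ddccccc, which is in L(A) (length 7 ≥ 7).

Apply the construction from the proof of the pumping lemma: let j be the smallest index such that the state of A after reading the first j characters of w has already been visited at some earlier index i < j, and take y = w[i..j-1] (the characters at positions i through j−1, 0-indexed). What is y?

State sequence: s0 -d-> s4 -d-> s1 -c-> s5 -c-> s5 -c-> s5 -c-> s5 -c-> s5
First repeat at step 4: s5 was already visited.

So i = 3, j = 4, giving x = w[0:3] = ddc, y = w[3:4] = c, z = w[4:7] = ccc.
Check: |xy| = 4 ≤ 7 and |y| = 1 ≥ 1. Reading y takes A from s5 back to s5, so every xyⁱz is accepted.

c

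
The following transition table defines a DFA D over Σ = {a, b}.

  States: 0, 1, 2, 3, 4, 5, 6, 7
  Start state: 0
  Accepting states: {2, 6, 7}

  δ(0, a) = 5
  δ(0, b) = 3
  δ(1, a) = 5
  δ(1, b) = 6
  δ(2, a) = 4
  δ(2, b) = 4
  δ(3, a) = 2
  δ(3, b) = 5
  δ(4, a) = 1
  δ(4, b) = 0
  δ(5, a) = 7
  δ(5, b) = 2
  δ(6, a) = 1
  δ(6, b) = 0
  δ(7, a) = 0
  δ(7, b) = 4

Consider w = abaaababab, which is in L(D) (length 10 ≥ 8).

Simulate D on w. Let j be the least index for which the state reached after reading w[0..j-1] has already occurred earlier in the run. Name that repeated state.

5

Run of D on w = a b a a a b a b a b:
  step 0: 0  (start)
  step 1: 5  (read a: 0→5)
  step 2: 2  (read b: 5→2)
  step 3: 4  (read a: 2→4)
  step 4: 1  (read a: 4→1)
  step 5: 5  (read a: 1→5)   ← first repeat (5 seen earlier)
  step 6: 2  (read b: 5→2)
  step 7: 4  (read a: 2→4)
  step 8: 0  (read b: 4→0)
  step 9: 5  (read a: 0→5)
  step 10: 2  (read b: 5→2)

The earliest repeat is at step j = 5: D is in 5, which it already visited at step i = 1.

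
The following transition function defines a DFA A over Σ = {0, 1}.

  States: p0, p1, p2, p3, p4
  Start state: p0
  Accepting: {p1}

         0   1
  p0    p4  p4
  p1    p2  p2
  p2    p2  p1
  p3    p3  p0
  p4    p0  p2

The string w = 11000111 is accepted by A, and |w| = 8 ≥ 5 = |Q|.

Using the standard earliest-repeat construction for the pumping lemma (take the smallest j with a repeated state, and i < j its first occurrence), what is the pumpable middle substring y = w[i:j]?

0

State sequence: p0 -1-> p4 -1-> p2 -0-> p2 -0-> p2 -0-> p2 -1-> p1 -1-> p2 -1-> p1
First repeat at step 3: p2 was already visited.

So i = 2, j = 3, giving x = w[0:2] = 11, y = w[2:3] = 0, z = w[3:8] = 00111.
Check: |xy| = 3 ≤ 5 and |y| = 1 ≥ 1. Reading y takes A from p2 back to p2, so every xyⁱz is accepted.
With |Q| = 5, pigeonhole forces a state repeat no later than step 5; the substring read between the first and second visits to that state can be pumped.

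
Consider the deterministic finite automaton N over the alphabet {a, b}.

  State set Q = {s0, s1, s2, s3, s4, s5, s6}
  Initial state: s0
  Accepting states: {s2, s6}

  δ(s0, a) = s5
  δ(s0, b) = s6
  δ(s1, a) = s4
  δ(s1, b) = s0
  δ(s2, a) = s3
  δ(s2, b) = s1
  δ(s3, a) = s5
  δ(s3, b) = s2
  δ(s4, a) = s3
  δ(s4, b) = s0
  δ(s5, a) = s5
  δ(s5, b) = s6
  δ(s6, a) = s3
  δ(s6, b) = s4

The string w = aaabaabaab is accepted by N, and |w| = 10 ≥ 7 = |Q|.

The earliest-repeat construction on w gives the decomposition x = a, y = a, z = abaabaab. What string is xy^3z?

xy^3z = a·a·a·a·abaabaab = aaaaabaabaab.
Reading y = a takes N from s5 back to s5, so after x·y·y·y the machine is still in s5, and z then leads to the accepting state s6. Hence aaaaabaabaab ∈ L(N).

aaaaabaabaab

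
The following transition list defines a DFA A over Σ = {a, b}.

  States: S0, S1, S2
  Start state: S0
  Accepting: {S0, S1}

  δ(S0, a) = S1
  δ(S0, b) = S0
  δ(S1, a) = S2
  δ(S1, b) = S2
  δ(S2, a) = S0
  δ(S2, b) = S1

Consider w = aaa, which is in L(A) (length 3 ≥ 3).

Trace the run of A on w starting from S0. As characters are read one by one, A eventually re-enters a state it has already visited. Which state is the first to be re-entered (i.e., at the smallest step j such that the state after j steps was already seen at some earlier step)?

S0

Run of A on w = a a a:
  step 0: S0  (start)
  step 1: S1  (read a: S0→S1)
  step 2: S2  (read a: S1→S2)
  step 3: S0  (read a: S2→S0)   ← first repeat (S0 seen earlier)

The earliest repeat is at step j = 3: A is in S0, which it already visited at step i = 0.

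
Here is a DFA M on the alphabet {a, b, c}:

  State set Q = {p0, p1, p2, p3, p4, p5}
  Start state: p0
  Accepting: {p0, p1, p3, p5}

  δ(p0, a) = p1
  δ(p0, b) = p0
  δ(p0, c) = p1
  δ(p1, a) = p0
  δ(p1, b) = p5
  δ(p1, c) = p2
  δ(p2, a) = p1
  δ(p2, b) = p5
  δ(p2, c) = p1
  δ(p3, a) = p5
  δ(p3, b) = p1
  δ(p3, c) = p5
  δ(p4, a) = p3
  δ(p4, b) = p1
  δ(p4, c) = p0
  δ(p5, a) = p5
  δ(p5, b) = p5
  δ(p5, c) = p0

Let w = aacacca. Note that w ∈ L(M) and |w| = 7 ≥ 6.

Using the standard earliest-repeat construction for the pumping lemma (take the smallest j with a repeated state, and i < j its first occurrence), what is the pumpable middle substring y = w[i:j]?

Run of M on w = a a c a c c a:
  step 0: p0  (start)
  step 1: p1  (read a: p0→p1)
  step 2: p0  (read a: p1→p0)   ← first repeat (p0 seen earlier)
  step 3: p1  (read c: p0→p1)
  step 4: p0  (read a: p1→p0)
  step 5: p1  (read c: p0→p1)
  step 6: p2  (read c: p1→p2)
  step 7: p1  (read a: p2→p1)

So i = 0, j = 2, giving x = w[0:0] = ε, y = w[0:2] = aa, z = w[2:7] = cacca.
Check: |xy| = 2 ≤ 6 and |y| = 2 ≥ 1. Reading y takes M from p0 back to p0, so every xyⁱz is accepted.
With |Q| = 6, pigeonhole forces a state repeat no later than step 6; the substring read between the first and second visits to that state can be pumped.

aa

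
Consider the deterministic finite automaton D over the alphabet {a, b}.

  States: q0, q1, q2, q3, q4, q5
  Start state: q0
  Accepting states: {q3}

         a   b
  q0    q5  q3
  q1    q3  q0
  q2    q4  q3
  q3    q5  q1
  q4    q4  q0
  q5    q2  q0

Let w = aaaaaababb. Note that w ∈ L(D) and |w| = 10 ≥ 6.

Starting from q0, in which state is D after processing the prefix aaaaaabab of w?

q0

Run of D on the first 9 characters of w = a a a a a a b a b:
  step 0: q0  (start)
  step 1: q5  (read a: q0→q5)
  step 2: q2  (read a: q5→q2)
  step 3: q4  (read a: q2→q4)
  step 4: q4  (read a: q4→q4)
  step 5: q4  (read a: q4→q4)
  step 6: q4  (read a: q4→q4)
  step 7: q0  (read b: q4→q0)
  step 8: q5  (read a: q0→q5)
  step 9: q0  (read b: q5→q0)

After reading 9 characters, D is in state q0.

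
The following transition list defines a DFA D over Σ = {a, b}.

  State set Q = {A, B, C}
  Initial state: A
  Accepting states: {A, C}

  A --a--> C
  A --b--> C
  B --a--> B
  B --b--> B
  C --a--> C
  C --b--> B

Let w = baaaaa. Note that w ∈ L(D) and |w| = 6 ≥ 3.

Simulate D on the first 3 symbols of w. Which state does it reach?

C

Run of D on the first 3 characters of w = b a a:
  step 0: A  (start)
  step 1: C  (read b: A→C)
  step 2: C  (read a: C→C)
  step 3: C  (read a: C→C)

After reading 3 characters, D is in state C.
(This kind of state-tracing is the core of the pumping-lemma construction: with 3 states, pigeonhole forces a repeat within the first 3 steps.)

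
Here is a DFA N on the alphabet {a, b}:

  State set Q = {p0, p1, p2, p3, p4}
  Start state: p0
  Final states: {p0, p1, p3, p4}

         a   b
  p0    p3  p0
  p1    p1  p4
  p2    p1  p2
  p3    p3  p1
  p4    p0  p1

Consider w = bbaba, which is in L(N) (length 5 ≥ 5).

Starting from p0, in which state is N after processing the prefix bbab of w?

Run of N on the first 4 characters of w = b b a b:
  step 0: p0  (start)
  step 1: p0  (read b: p0→p0)
  step 2: p0  (read b: p0→p0)
  step 3: p3  (read a: p0→p3)
  step 4: p1  (read b: p3→p1)

After reading 4 characters, N is in state p1.

p1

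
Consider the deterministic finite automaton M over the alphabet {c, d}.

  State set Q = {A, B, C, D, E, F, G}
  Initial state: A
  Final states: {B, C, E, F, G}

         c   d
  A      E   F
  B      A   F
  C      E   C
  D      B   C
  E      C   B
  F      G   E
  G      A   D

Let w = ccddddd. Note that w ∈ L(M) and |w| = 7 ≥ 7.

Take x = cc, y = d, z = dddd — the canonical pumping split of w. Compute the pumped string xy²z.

ccdddddd

xy^2z = cc·d·d·dddd = ccdddddd.
Reading y = d takes M from C back to C, so after x·y·y the machine is still in C, and z then leads to the accepting state C. Hence ccdddddd ∈ L(M).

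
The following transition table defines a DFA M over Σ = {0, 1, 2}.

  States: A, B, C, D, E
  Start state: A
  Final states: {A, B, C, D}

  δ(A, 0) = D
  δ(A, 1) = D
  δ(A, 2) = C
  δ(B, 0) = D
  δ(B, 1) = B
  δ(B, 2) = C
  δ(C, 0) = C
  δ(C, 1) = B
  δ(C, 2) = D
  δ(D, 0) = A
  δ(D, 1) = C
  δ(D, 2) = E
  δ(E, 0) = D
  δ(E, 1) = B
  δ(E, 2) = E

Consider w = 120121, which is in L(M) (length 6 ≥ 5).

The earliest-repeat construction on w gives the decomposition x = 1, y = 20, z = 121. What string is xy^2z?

12020121

xy^2z = 1·20·20·121 = 12020121.
Reading y = 20 takes M from D back to D, so after x·y·y the machine is still in D, and z then leads to the accepting state C. Hence 12020121 ∈ L(M).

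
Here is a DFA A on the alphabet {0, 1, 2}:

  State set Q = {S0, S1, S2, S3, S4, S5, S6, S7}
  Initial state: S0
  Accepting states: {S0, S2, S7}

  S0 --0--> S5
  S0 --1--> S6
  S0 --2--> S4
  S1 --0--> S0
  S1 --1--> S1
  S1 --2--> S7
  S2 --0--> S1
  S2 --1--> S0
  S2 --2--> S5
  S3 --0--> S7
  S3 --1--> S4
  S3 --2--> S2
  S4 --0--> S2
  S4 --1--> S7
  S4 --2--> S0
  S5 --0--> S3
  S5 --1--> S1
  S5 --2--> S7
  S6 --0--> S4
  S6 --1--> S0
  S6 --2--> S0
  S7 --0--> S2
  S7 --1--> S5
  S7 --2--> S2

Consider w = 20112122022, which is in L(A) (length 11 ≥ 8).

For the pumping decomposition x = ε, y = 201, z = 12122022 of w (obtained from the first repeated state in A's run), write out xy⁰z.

12122022

xy⁰z = xz = ε·12122022 = 12122022.
Reading y = 201 takes A from S0 back to S0, so after x the machine is still in S0, and z then leads to the accepting state S7. Hence 12122022 ∈ L(A).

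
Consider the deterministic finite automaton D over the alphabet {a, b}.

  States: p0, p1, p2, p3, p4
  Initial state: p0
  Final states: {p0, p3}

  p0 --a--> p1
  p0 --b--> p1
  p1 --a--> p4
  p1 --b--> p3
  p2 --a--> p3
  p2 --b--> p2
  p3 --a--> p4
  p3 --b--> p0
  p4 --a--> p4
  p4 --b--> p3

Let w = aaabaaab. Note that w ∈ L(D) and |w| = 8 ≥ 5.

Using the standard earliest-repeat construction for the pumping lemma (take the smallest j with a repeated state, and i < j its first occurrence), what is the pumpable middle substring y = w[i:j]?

Run of D on w = a a a b a a a b:
  step 0: p0  (start)
  step 1: p1  (read a: p0→p1)
  step 2: p4  (read a: p1→p4)
  step 3: p4  (read a: p4→p4)   ← first repeat (p4 seen earlier)
  step 4: p3  (read b: p4→p3)
  step 5: p4  (read a: p3→p4)
  step 6: p4  (read a: p4→p4)
  step 7: p4  (read a: p4→p4)
  step 8: p3  (read b: p4→p3)

So i = 2, j = 3, giving x = w[0:2] = aa, y = w[2:3] = a, z = w[3:8] = baaab.
Check: |xy| = 3 ≤ 5 and |y| = 1 ≥ 1. Reading y takes D from p4 back to p4, so every xyⁱz is accepted.
Since D has 5 states, any run of length ≥ 5 visits 5+1 states, so by pigeonhole some state repeats within the first 5 steps — that repeat gives the pumpable loop.

a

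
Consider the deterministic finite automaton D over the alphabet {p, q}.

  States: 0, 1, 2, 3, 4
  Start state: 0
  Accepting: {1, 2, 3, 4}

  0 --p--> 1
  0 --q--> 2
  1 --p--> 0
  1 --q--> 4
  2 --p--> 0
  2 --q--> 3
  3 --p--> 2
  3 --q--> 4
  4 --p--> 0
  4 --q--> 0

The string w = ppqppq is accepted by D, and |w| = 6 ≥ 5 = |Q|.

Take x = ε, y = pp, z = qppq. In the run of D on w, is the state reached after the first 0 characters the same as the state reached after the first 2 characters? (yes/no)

State sequence: 0 -p-> 1 -p-> 0

After x (step 0): 0. After xy (step 2): 0.
They match, so y = pp drives D around a cycle from 0 back to itself; pumping y any number of times keeps D in 0 before reading z, and xyⁱz ∈ L(D) for every i ≥ 0.

yes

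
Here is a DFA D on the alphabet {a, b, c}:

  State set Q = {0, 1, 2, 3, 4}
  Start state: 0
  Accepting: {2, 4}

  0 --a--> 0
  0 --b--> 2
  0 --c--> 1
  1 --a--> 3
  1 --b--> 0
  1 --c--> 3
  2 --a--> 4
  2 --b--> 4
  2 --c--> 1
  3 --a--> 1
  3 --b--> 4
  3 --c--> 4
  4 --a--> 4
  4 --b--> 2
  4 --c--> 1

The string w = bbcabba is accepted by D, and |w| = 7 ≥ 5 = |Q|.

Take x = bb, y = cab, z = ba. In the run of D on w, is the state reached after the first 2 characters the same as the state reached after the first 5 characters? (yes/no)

State sequence: 0 -b-> 2 -b-> 4 -c-> 1 -a-> 3 -b-> 4

After x (step 2): 4. After xy (step 5): 4.
They match, so y = cab drives D around a cycle from 4 back to itself; pumping y any number of times keeps D in 4 before reading z, and xyⁱz ∈ L(D) for every i ≥ 0.

yes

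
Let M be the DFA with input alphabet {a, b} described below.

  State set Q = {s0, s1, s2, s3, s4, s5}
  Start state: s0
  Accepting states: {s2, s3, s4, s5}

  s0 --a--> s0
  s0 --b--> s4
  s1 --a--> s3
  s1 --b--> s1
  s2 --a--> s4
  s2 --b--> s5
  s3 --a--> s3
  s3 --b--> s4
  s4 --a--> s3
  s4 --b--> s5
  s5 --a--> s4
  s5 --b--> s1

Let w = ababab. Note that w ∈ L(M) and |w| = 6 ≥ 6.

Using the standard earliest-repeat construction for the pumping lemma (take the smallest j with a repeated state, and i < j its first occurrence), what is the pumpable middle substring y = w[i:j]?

a

State sequence: s0 -a-> s0 -b-> s4 -a-> s3 -b-> s4 -a-> s3 -b-> s4
First repeat at step 1: s0 was already visited.

So i = 0, j = 1, giving x = w[0:0] = ε, y = w[0:1] = a, z = w[1:6] = babab.
Check: |xy| = 1 ≤ 6 and |y| = 1 ≥ 1. Reading y takes M from s0 back to s0, so every xyⁱz is accepted.
With |Q| = 6, pigeonhole forces a state repeat no later than step 6; the substring read between the first and second visits to that state can be pumped.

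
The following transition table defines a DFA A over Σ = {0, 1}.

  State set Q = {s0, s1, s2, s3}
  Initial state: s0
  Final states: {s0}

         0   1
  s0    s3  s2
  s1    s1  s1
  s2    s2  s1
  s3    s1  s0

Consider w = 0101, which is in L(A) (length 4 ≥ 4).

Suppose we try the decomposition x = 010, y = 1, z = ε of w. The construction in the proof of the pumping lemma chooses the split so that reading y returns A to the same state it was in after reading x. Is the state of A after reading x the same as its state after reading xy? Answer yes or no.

Run of A on the first 4 characters of w = 0 1 0 1:
  step 0: s0  (start)
  step 1: s3  (read 0: s0→s3)
  step 2: s0  (read 1: s3→s0)
  step 3: s3  (read 0: s0→s3)
  step 4: s0  (read 1: s3→s0)

After x (step 3): s3. After xy (step 4): s0.
They differ (s3 ≠ s0), so y is not a cycle from the state after x; this split is not the one the pumping-lemma construction produces, and pumping y need not keep the string in L(A).

no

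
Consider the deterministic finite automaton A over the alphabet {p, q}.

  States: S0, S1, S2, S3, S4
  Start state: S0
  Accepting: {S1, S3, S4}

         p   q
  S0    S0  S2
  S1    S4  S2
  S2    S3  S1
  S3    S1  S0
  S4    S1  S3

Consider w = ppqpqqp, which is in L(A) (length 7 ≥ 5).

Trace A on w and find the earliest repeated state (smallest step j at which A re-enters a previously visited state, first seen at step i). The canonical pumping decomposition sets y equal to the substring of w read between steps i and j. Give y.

State sequence: S0 -p-> S0 -p-> S0 -q-> S2 -p-> S3 -q-> S0 -q-> S2 -p-> S3
First repeat at step 1: S0 was already visited.

So i = 0, j = 1, giving x = w[0:0] = ε, y = w[0:1] = p, z = w[1:7] = pqpqqp.
Check: |xy| = 1 ≤ 5 and |y| = 1 ≥ 1. Reading y takes A from S0 back to S0, so every xyⁱz is accepted.
Since A has 5 states, any run of length ≥ 5 visits 5+1 states, so by pigeonhole some state repeats within the first 5 steps — that repeat gives the pumpable loop.

p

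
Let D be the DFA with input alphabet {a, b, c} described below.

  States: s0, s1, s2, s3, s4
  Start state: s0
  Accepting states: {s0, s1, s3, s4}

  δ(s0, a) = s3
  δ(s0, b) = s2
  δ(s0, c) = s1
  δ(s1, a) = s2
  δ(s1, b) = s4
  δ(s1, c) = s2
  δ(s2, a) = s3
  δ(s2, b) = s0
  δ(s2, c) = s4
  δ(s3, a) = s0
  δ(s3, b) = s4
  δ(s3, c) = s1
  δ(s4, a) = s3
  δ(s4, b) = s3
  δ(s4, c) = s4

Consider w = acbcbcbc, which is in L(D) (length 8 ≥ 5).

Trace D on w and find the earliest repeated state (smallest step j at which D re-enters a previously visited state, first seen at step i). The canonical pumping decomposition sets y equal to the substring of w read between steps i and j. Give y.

Run of D on w = a c b c b c b c:
  step 0: s0  (start)
  step 1: s3  (read a: s0→s3)
  step 2: s1  (read c: s3→s1)
  step 3: s4  (read b: s1→s4)
  step 4: s4  (read c: s4→s4)   ← first repeat (s4 seen earlier)
  step 5: s3  (read b: s4→s3)
  step 6: s1  (read c: s3→s1)
  step 7: s4  (read b: s1→s4)
  step 8: s4  (read c: s4→s4)

So i = 3, j = 4, giving x = w[0:3] = acb, y = w[3:4] = c, z = w[4:8] = bcbc.
Check: |xy| = 4 ≤ 5 and |y| = 1 ≥ 1. Reading y takes D from s4 back to s4, so every xyⁱz is accepted.

c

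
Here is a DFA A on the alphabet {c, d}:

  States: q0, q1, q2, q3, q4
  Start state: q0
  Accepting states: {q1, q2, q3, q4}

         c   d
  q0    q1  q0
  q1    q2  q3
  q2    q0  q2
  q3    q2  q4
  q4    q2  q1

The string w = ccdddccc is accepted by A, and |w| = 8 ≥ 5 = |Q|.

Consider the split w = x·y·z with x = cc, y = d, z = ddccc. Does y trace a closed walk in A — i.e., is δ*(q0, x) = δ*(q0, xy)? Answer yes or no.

yes

Run of A on the first 3 characters of w = c c d:
  step 0: q0  (start)
  step 1: q1  (read c: q0→q1)
  step 2: q2  (read c: q1→q2)
  step 3: q2  (read d: q2→q2)

After x (step 2): q2. After xy (step 3): q2.
They match, so y = d drives A around a cycle from q2 back to itself; pumping y any number of times keeps A in q2 before reading z, and xyⁱz ∈ L(A) for every i ≥ 0.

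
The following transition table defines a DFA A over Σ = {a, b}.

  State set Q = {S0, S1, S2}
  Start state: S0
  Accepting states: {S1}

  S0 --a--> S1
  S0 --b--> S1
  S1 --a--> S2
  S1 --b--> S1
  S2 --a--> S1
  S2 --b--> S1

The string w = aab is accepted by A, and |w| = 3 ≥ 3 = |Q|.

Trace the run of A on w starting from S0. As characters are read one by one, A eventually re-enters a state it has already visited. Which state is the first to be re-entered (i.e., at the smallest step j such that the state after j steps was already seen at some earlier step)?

State sequence: S0 -a-> S1 -a-> S2 -b-> S1
First repeat at step 3: S1 was already visited.

The earliest repeat is at step j = 3: A is in S1, which it already visited at step i = 1.
Since A has 3 states, any run of length ≥ 3 visits 3+1 states, so by pigeonhole some state repeats within the first 3 steps — that repeat gives the pumpable loop.

S1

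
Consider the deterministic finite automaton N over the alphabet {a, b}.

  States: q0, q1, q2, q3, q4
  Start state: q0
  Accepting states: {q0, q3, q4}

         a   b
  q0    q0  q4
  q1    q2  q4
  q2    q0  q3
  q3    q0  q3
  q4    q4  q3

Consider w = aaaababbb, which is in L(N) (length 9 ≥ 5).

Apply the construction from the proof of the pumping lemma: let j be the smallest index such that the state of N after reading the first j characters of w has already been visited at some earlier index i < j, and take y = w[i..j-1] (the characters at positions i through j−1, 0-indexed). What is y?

State sequence: q0 -a-> q0 -a-> q0 -a-> q0 -a-> q0 -b-> q4 -a-> q4 -b-> q3 -b-> q3 -b-> q3
First repeat at step 1: q0 was already visited.

So i = 0, j = 1, giving x = w[0:0] = ε, y = w[0:1] = a, z = w[1:9] = aaababbb.
Check: |xy| = 1 ≤ 5 and |y| = 1 ≥ 1. Reading y takes N from q0 back to q0, so every xyⁱz is accepted.

a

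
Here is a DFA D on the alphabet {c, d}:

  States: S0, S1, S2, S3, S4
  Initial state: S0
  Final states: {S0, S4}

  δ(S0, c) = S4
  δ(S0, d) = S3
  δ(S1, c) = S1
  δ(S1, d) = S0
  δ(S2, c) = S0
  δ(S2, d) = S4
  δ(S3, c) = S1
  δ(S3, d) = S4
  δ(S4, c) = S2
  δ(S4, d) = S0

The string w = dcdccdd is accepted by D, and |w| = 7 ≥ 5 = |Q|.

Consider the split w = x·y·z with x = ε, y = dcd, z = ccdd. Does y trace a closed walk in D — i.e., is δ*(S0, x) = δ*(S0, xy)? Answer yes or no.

State sequence: S0 -d-> S3 -c-> S1 -d-> S0

After x (step 0): S0. After xy (step 3): S0.
They match, so y = dcd drives D around a cycle from S0 back to itself; pumping y any number of times keeps D in S0 before reading z, and xyⁱz ∈ L(D) for every i ≥ 0.

yes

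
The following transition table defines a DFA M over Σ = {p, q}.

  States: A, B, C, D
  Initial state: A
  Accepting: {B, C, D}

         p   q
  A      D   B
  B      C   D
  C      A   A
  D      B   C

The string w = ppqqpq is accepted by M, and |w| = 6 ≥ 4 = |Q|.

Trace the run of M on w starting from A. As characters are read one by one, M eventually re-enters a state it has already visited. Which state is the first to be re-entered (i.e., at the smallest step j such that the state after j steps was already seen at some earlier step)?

Run of M on w = p p q q p q:
  step 0: A  (start)
  step 1: D  (read p: A→D)
  step 2: B  (read p: D→B)
  step 3: D  (read q: B→D)   ← first repeat (D seen earlier)
  step 4: C  (read q: D→C)
  step 5: A  (read p: C→A)
  step 6: B  (read q: A→B)

The earliest repeat is at step j = 3: M is in D, which it already visited at step i = 1.
Pumping length from the standard proof: p = 4 (the number of states). The repeated state found above gives |xy| = j ≤ 4 and |y| = j − i ≥ 1.

D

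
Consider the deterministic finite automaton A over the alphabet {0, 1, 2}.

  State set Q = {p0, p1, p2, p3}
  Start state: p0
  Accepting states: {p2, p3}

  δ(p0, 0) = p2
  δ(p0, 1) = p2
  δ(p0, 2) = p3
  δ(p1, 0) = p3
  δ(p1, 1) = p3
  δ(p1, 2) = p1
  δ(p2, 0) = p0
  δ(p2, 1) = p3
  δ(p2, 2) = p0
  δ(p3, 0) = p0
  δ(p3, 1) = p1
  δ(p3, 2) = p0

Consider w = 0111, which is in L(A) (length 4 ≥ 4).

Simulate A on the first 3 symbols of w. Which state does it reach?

p1

State sequence: p0 -0-> p2 -1-> p3 -1-> p1

After reading 3 characters, A is in state p1.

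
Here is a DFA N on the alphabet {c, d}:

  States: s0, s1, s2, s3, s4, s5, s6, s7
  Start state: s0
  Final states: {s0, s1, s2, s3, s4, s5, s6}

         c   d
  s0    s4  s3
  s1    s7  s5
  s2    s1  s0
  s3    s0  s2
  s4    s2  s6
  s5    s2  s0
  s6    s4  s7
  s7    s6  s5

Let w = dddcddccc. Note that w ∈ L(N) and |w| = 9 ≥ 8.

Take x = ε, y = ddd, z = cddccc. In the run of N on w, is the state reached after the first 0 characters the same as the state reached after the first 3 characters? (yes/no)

State sequence: s0 -d-> s3 -d-> s2 -d-> s0

After x (step 0): s0. After xy (step 3): s0.
They match, so y = ddd drives N around a cycle from s0 back to itself; pumping y any number of times keeps N in s0 before reading z, and xyⁱz ∈ L(N) for every i ≥ 0.

yes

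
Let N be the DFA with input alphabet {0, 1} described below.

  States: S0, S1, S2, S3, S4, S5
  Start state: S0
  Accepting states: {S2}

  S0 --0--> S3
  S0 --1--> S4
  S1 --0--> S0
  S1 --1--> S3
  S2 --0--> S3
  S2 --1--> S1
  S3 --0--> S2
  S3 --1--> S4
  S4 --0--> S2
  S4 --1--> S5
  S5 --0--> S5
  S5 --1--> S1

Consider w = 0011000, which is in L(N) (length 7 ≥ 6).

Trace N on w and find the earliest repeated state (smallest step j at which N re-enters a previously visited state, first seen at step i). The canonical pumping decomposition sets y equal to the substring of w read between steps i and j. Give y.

State sequence: S0 -0-> S3 -0-> S2 -1-> S1 -1-> S3 -0-> S2 -0-> S3 -0-> S2
First repeat at step 4: S3 was already visited.

So i = 1, j = 4, giving x = w[0:1] = 0, y = w[1:4] = 011, z = w[4:7] = 000.
Check: |xy| = 4 ≤ 6 and |y| = 3 ≥ 1. Reading y takes N from S3 back to S3, so every xyⁱz is accepted.

011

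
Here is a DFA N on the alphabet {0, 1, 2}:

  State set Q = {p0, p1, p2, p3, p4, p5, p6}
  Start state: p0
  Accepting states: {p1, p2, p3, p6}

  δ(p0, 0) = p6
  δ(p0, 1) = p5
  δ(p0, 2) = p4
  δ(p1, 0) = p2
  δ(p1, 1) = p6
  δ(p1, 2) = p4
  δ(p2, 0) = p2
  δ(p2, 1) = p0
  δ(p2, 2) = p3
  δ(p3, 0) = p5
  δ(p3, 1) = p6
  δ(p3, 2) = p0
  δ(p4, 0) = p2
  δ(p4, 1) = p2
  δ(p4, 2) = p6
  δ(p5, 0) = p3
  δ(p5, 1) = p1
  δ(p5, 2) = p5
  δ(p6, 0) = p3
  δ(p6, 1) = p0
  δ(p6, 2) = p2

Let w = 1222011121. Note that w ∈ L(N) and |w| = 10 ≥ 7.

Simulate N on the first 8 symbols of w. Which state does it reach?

Run of N on the first 8 characters of w = 1 2 2 2 0 1 1 1:
  step 0: p0  (start)
  step 1: p5  (read 1: p0→p5)
  step 2: p5  (read 2: p5→p5)
  step 3: p5  (read 2: p5→p5)
  step 4: p5  (read 2: p5→p5)
  step 5: p3  (read 0: p5→p3)
  step 6: p6  (read 1: p3→p6)
  step 7: p0  (read 1: p6→p0)
  step 8: p5  (read 1: p0→p5)

After reading 8 characters, N is in state p5.

p5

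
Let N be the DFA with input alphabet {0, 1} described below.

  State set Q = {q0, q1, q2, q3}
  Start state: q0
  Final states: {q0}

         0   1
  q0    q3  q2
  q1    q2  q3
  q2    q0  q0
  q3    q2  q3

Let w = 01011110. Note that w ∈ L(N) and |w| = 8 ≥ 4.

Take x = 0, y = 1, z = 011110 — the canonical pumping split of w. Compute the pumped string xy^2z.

011011110

xy^2z = 0·1·1·011110 = 011011110.
Reading y = 1 takes N from q3 back to q3, so after x·y·y the machine is still in q3, and z then leads to the accepting state q0. Hence 011011110 ∈ L(N).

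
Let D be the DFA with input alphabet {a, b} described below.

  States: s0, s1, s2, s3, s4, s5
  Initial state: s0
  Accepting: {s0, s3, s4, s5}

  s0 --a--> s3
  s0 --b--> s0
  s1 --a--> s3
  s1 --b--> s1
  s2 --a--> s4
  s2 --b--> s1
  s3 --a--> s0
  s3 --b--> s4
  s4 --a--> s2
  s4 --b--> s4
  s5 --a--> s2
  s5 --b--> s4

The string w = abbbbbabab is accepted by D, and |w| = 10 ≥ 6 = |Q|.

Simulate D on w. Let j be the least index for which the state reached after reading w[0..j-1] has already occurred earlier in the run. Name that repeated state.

Run of D on w = a b b b b b a b a b:
  step 0: s0  (start)
  step 1: s3  (read a: s0→s3)
  step 2: s4  (read b: s3→s4)
  step 3: s4  (read b: s4→s4)   ← first repeat (s4 seen earlier)
  step 4: s4  (read b: s4→s4)
  step 5: s4  (read b: s4→s4)
  step 6: s4  (read b: s4→s4)
  step 7: s2  (read a: s4→s2)
  step 8: s1  (read b: s2→s1)
  step 9: s3  (read a: s1→s3)
  step 10: s4  (read b: s3→s4)

The earliest repeat is at step j = 3: D is in s4, which it already visited at step i = 2.

s4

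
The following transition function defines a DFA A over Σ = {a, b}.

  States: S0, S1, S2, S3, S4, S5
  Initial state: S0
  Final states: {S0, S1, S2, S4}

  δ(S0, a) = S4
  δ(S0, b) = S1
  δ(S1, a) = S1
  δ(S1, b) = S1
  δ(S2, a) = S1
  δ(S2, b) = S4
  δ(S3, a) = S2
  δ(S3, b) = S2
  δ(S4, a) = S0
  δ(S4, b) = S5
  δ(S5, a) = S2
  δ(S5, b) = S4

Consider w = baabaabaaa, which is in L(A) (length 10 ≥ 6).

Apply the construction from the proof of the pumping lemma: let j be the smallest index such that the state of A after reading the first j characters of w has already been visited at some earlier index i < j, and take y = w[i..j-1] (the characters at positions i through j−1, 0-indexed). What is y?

State sequence: S0 -b-> S1 -a-> S1 -a-> S1 -b-> S1 -a-> S1 -a-> S1 -b-> S1 -a-> S1 -a-> S1 -a-> S1
First repeat at step 2: S1 was already visited.

So i = 1, j = 2, giving x = w[0:1] = b, y = w[1:2] = a, z = w[2:10] = abaabaaa.
Check: |xy| = 2 ≤ 6 and |y| = 1 ≥ 1. Reading y takes A from S1 back to S1, so every xyⁱz is accepted.
With |Q| = 6, pigeonhole forces a state repeat no later than step 6; the substring read between the first and second visits to that state can be pumped.

a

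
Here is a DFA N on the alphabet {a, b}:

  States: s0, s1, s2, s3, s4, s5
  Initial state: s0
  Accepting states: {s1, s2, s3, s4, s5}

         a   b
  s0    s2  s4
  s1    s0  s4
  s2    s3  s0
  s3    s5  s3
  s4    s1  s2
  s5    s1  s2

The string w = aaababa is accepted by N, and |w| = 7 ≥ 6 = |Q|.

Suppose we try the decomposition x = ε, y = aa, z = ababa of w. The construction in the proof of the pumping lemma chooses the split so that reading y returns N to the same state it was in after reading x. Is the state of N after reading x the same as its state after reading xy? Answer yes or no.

no

State sequence: s0 -a-> s2 -a-> s3

After x (step 0): s0. After xy (step 2): s3.
They differ (s0 ≠ s3), so y is not a cycle from the state after x; this split is not the one the pumping-lemma construction produces, and pumping y need not keep the string in L(N).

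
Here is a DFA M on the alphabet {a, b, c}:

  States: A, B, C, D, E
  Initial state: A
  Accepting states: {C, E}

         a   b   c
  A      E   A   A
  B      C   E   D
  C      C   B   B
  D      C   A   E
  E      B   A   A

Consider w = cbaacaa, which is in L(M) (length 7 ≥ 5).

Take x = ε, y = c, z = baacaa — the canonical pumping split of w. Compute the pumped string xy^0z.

baacaa

xy⁰z = xz = ε·baacaa = baacaa.
Reading y = c takes M from A back to A, so after x the machine is still in A, and z then leads to the accepting state C. Hence baacaa ∈ L(M).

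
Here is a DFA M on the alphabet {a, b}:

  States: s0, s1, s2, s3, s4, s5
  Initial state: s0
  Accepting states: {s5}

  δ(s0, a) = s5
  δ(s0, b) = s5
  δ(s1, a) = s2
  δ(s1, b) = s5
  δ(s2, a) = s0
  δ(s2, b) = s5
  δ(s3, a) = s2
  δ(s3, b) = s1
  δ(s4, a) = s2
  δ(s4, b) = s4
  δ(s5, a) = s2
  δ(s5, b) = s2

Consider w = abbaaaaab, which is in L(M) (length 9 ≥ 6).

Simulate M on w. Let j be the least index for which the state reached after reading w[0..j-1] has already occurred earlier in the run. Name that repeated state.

s5

State sequence: s0 -a-> s5 -b-> s2 -b-> s5 -a-> s2 -a-> s0 -a-> s5 -a-> s2 -a-> s0 -b-> s5
First repeat at step 3: s5 was already visited.

The earliest repeat is at step j = 3: M is in s5, which it already visited at step i = 1.
The DFA has 6 states, so the proof of the pumping lemma guarantees a repeated state among the first 6+1 visited; the segment between the two visits is the pumpable y.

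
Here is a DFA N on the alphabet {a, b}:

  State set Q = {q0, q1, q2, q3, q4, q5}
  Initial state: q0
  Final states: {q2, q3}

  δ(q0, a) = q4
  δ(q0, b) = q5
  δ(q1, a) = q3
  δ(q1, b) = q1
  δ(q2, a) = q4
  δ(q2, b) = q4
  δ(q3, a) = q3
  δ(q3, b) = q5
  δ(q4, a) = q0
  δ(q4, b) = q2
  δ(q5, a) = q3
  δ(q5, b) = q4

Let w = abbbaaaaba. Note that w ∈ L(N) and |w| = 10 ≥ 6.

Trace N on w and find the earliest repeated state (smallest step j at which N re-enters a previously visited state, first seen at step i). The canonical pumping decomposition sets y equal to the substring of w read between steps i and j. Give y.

Run of N on w = a b b b a a a a b a:
  step 0: q0  (start)
  step 1: q4  (read a: q0→q4)
  step 2: q2  (read b: q4→q2)
  step 3: q4  (read b: q2→q4)   ← first repeat (q4 seen earlier)
  step 4: q2  (read b: q4→q2)
  step 5: q4  (read a: q2→q4)
  step 6: q0  (read a: q4→q0)
  step 7: q4  (read a: q0→q4)
  step 8: q0  (read a: q4→q0)
  step 9: q5  (read b: q0→q5)
  step 10: q3  (read a: q5→q3)

So i = 1, j = 3, giving x = w[0:1] = a, y = w[1:3] = bb, z = w[3:10] = baaaaba.
Check: |xy| = 3 ≤ 6 and |y| = 2 ≥ 1. Reading y takes N from q4 back to q4, so every xyⁱz is accepted.

bb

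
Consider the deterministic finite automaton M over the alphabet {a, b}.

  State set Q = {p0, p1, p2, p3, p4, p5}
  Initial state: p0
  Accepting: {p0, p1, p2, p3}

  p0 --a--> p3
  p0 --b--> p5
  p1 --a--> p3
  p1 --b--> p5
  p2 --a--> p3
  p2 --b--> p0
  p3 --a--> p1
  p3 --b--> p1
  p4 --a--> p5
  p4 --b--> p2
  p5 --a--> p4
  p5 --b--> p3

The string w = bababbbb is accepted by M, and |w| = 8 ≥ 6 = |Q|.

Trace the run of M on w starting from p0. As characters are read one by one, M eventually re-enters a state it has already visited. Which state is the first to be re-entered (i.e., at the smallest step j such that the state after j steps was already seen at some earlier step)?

p5

Run of M on w = b a b a b b b b:
  step 0: p0  (start)
  step 1: p5  (read b: p0→p5)
  step 2: p4  (read a: p5→p4)
  step 3: p2  (read b: p4→p2)
  step 4: p3  (read a: p2→p3)
  step 5: p1  (read b: p3→p1)
  step 6: p5  (read b: p1→p5)   ← first repeat (p5 seen earlier)
  step 7: p3  (read b: p5→p3)
  step 8: p1  (read b: p3→p1)

The earliest repeat is at step j = 6: M is in p5, which it already visited at step i = 1.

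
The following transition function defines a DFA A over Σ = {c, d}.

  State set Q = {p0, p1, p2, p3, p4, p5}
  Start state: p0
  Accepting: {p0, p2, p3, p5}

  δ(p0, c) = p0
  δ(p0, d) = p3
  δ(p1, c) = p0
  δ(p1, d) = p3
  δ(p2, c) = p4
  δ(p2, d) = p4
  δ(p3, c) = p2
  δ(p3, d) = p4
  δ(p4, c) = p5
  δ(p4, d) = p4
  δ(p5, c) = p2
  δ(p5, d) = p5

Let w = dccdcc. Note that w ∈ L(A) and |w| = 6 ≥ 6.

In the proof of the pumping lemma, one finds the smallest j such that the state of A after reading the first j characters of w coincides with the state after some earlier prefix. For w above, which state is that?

p4

State sequence: p0 -d-> p3 -c-> p2 -c-> p4 -d-> p4 -c-> p5 -c-> p2
First repeat at step 4: p4 was already visited.

The earliest repeat is at step j = 4: A is in p4, which it already visited at step i = 3.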